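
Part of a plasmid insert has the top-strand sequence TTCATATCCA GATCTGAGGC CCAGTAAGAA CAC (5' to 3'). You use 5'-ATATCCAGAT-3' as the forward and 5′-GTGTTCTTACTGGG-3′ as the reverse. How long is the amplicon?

30 bp

Scanning the template, ATATCCAGAT occurs at positions 4–13; this primer anneals to the bottom strand there with its 3' end pointing downstream.
Taking the reverse complement of GTGTTCTTACTGGG gives CCCAGTAAGAACAC, found at positions 20–33 on the template; the primer anneals here to the top strand with its 3' end pointing upstream.
Product length = (reverse-primer end) − (forward-primer start) + 1 = 33 − 4 + 1 = 30 bp.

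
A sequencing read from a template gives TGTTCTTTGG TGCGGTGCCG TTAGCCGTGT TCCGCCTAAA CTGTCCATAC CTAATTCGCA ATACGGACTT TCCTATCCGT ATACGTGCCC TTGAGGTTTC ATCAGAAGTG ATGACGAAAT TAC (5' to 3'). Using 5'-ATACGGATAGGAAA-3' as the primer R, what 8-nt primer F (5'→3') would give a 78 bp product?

5'-CTTTGGTG-3'

The reverse primer's reverse complement TTTCCTATCCGTAT matches the template at positions 69–82, so the product ends at position 82.
A 78 bp product then starts at position 82 − 78 + 1 = 5.
The forward primer is identical to the top strand there: CTTTGGTG.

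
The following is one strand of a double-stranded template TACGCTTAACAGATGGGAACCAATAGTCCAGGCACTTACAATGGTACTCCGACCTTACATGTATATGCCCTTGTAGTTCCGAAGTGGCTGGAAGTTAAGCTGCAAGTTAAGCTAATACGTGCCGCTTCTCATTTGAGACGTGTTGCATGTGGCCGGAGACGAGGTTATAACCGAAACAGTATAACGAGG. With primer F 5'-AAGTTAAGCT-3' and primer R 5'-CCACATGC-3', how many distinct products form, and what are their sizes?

Two products: 61 bp, 49 bp

The forward primer AAGTTAAGCT matches the top strand at positions 92–101, 104–113.
The reverse primer's reverse complement is GCATGTGG, matching at positions 145–152.
Each forward site pairs with the reverse site to give a product ending at position 152: sizes 61, 49 bp.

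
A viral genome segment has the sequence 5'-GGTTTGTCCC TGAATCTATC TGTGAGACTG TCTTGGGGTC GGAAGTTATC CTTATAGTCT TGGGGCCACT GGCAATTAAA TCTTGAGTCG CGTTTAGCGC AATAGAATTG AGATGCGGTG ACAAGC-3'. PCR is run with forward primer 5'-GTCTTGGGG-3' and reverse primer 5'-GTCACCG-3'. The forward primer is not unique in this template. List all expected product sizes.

93 bp, 66 bp

The forward primer GTCTTGGGG matches the top strand at positions 30–38, 57–65.
The reverse primer's reverse complement is CGGTGAC, matching at positions 116–122.
Each forward site pairs with the reverse site to give a product ending at position 122: sizes 93, 66 bp.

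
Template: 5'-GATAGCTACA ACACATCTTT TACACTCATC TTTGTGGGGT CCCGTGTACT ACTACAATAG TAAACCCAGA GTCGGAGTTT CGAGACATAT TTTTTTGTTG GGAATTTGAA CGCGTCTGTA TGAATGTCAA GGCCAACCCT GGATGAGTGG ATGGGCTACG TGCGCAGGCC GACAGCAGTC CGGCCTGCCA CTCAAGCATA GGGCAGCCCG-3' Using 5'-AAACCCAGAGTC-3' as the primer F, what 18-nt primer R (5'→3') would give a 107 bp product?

The forward primer binds at positions 62–73, so a 107 bp product ends at position 62 + 107 − 1 = 168.
The reverse primer anneals to the top strand over positions 151–168, i.e. to ATGGGCTACGTGCGCAGG.
Its sequence written 5'→3' is the reverse complement: CCTGCGCACGTAGCCCAT.

5'-CCTGCGCACGTAGCCCAT-3'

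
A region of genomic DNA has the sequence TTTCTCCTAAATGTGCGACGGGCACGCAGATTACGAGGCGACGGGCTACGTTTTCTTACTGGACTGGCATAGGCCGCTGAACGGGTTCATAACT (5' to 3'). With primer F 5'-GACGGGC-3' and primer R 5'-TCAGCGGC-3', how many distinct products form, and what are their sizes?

Two products: 64 bp, 41 bp

The forward primer GACGGGC matches the top strand at positions 17–23, 40–46.
The reverse primer's reverse complement is GCCGCTGA, matching at positions 73–80.
Each forward site pairs with the reverse site to give a product ending at position 80: sizes 64, 41 bp.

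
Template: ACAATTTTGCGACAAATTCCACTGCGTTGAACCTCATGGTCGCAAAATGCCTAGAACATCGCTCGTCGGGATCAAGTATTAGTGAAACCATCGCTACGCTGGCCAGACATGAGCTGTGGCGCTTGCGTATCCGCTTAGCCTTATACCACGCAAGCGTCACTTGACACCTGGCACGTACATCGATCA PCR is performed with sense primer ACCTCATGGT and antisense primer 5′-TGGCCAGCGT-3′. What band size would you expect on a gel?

75 bp

Scanning the template, ACCTCATGGT occurs at positions 31–40; this primer anneals to the bottom strand there with its 3' end pointing downstream.
Taking the reverse complement of TGGCCAGCGT gives ACGCTGGCCA, found at positions 96–105 on the template; the primer anneals here to the top strand with its 3' end pointing upstream.
Product length = (reverse-primer end) − (forward-primer start) + 1 = 105 − 31 + 1 = 75 bp.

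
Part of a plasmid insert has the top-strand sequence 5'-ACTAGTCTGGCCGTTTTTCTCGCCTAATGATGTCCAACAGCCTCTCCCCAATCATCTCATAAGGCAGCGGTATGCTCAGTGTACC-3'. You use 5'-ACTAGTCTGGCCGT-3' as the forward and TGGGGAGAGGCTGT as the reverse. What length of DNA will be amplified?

50 bp

The forward primer matches the template at positions 1–14.
Reverse complement of the reverse primer: ACAGCCTCTCCCCA. This occurs on the top strand at positions 37–50.
The product runs from position 1 to position 50, so its length is 50 − 1 + 1 = 50 bp.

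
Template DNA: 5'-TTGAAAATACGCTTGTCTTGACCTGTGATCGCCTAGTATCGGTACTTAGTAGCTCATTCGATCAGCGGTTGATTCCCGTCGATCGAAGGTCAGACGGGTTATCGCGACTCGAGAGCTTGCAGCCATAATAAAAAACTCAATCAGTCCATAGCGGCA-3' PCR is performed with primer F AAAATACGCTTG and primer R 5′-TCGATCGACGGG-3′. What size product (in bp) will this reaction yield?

Scanning the template, AAAATACGCTTG occurs at positions 4–15; this primer anneals to the bottom strand there with its 3' end pointing downstream.
Reverse complement of the reverse primer: CCCGTCGATCGA. This occurs on the top strand at positions 75–86.
Amplicon spans positions 4–86: 83 bp.

83 bp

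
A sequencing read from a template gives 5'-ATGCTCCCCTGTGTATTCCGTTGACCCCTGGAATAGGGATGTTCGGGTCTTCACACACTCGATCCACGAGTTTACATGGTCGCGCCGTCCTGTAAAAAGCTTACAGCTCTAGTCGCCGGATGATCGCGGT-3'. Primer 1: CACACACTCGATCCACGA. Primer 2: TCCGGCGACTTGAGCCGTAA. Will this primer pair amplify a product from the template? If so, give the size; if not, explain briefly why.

Primer 2 (TCCGGCGACTTGAGCCGTAA) does not match the top strand, and its reverse complement TTACGGCTCAAGTCGCCGGA does not match either.
With no annealing site for primer 2, no amplification occurs.

No product — primer 2 has no binding site in the template.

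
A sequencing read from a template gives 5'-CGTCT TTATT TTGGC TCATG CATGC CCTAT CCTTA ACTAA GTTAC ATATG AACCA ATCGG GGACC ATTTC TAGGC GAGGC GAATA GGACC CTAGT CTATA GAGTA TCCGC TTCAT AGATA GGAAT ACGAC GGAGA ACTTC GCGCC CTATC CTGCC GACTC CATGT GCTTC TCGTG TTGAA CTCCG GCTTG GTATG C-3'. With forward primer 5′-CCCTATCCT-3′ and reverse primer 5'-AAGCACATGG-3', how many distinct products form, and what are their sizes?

The forward primer CCCTATCCT matches the top strand at positions 25–33, 144–152.
The reverse primer's reverse complement is CCATGTGCTT, matching at positions 160–169.
Each forward site pairs with the reverse site to give a product ending at position 169: sizes 145, 26 bp.

Two products: 145 bp, 26 bp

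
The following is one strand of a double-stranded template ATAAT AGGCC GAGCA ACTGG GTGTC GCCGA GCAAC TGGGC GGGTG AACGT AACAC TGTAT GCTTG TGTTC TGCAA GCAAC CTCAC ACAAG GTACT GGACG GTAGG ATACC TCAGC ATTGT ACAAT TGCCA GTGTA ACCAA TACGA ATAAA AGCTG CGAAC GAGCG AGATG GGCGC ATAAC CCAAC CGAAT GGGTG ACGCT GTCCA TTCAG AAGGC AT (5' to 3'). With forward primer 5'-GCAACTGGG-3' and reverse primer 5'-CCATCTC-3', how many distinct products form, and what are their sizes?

Two products: 159 bp, 141 bp

The forward primer GCAACTGGG matches the top strand at positions 13–21, 31–39.
The reverse primer's reverse complement is GAGATGG, matching at positions 165–171.
Each forward site pairs with the reverse site to give a product ending at position 171: sizes 159, 141 bp.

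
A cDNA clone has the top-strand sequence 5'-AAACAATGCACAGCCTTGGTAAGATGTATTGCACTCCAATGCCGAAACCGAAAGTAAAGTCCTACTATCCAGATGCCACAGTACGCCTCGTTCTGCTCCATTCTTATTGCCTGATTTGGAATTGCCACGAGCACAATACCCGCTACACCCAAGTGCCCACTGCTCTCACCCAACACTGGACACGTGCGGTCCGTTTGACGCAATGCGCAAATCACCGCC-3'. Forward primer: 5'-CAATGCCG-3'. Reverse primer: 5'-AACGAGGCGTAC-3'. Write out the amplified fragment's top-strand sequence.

The forward primer matches the template at positions 37–44.
Reverse complement of the reverse primer: GTACGCCTCGTT. This occurs on the top strand at positions 81–92.
The product is the template from position 37 through 92 (56 bp).

5'-CAATGCCGAAACCGAAAGTAAAGTCCTACTATCCAGATGCCACAGTACGCCTCGTT-3'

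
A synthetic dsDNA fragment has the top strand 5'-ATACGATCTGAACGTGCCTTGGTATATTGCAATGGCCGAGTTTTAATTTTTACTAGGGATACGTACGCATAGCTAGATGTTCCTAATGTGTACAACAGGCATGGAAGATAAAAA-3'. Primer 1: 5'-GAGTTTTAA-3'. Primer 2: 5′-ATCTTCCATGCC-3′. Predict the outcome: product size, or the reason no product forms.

Yes — a 72 bp product.

Primer 1 (GAGTTTTAA) matches the top strand at positions 38–46; it acts as a forward primer.
Primer 2's reverse complement is GGCATGGAAGAT, matching the top strand at positions 98–109; it acts as a reverse primer.
The 3' ends face each other across positions 38–109, giving a 72 bp product.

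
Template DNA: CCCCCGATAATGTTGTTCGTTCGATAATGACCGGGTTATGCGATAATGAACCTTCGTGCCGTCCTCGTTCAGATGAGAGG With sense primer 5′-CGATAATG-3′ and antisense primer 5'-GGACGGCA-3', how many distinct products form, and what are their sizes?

The forward primer CGATAATG matches the top strand at positions 5–12, 22–29, 41–48.
The reverse primer's reverse complement is TGCCGTCC, matching at positions 57–64.
Each forward site pairs with the reverse site to give a product ending at position 64: sizes 60, 43, 24 bp.

Three products: 60 bp, 43 bp, 24 bp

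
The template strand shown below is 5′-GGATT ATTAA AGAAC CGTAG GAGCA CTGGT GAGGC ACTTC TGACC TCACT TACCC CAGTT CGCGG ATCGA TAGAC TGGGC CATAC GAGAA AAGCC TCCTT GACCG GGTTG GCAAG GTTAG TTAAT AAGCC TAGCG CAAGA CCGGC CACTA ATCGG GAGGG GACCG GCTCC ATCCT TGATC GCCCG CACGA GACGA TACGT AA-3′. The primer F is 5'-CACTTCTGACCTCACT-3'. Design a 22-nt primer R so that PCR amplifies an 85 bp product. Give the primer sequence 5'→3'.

The forward primer binds at positions 35–50, so an 85 bp product ends at position 35 + 85 − 1 = 119.
The reverse primer anneals to the top strand over positions 98–119, i.e. to CTTGACCGGGTTGGCAAGGTTA.
Its sequence written 5'→3' is the reverse complement: TAACCTTGCCAACCCGGTCAAG.

5'-TAACCTTGCCAACCCGGTCAAG-3'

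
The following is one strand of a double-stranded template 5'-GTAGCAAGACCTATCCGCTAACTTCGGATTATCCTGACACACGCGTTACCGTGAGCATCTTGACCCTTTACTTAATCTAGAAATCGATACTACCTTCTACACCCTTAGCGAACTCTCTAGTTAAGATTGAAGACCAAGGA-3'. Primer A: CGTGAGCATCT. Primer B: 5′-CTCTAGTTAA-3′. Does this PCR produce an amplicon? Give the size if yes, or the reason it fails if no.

No product — both primers anneal to the same strand and extend in the same direction.

Primer A (CGTGAGCATCT) matches the top strand at positions 50–60 (3' end points downstream).
Primer B (CTCTAGTTAA) also matches the top strand directly, at positions 115–124 — its reverse complement TTAACTAGAG is not present.
Both primers anneal to the bottom strand with 3' ends pointing the same way, so neither can prime synthesis back toward the other.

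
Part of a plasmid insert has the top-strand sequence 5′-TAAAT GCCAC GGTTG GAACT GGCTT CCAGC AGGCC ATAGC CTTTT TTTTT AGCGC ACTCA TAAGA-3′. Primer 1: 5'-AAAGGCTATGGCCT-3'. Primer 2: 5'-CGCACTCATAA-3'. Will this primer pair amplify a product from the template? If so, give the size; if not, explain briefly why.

No product — the primers' 3' ends point away from each other.

Primer 1 (AAAGGCTATGGCCT) has reverse complement AGGCCATAGCCTTT, which matches the top strand at positions 31–44; primer 1 anneals to the top strand there with its 3' end pointing upstream toward position 31.
Primer 2 (CGCACTCATAA) matches the top strand directly at positions 53–63; it anneals to the bottom strand with its 3' end pointing downstream toward position 63.
The 3' ends diverge (primer 1 extends toward position 1, primer 2 toward position 65), so the primers never converge on a shared product.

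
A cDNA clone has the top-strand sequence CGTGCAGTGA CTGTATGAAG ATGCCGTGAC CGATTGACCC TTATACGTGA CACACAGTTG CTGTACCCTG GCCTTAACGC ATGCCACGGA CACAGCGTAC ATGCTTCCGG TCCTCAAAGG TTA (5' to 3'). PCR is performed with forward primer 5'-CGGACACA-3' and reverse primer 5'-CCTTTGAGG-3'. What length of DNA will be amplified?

Scanning the template, CGGACACA occurs at positions 87–94; this primer anneals to the bottom strand there with its 3' end pointing downstream.
Taking the reverse complement of CCTTTGAGG gives CCTCAAAGG, found at positions 112–120 on the template; the primer anneals here to the top strand with its 3' end pointing upstream.
The product runs from position 87 to position 120, so its length is 120 − 87 + 1 = 34 bp.

34 bp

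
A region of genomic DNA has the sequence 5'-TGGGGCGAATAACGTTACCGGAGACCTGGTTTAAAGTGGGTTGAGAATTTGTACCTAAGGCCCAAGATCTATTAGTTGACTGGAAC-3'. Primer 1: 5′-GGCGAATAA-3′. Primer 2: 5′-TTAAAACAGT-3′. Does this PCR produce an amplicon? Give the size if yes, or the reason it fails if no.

No product — primer 2 has no binding site in the template.

Primer 2 (TTAAAACAGT) does not match the top strand, and its reverse complement ACTGTTTTAA does not match either.
With no annealing site for primer 2, no amplification occurs.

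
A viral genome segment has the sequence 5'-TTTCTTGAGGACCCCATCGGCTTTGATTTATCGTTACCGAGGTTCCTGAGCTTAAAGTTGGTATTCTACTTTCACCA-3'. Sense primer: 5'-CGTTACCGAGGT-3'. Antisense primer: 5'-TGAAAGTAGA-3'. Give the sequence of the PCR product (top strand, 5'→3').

5'-CGTTACCGAGGTTCCTGAGCTTAAAGTTGGTATTCTACTTTCA-3'

Scanning the template, CGTTACCGAGGT occurs at positions 32–43; this primer anneals to the bottom strand there with its 3' end pointing downstream.
The reverse primer's reverse complement is TCTACTTTCA, which matches the template at positions 65–74.
The product is the template from position 32 through 74 (43 bp).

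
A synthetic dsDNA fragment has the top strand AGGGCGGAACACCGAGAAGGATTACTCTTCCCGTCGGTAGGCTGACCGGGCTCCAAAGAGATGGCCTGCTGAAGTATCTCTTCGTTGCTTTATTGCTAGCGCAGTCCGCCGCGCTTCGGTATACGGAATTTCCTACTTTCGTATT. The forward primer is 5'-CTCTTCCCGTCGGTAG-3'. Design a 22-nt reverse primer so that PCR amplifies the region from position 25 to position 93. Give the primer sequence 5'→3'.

The product's 3' end on the top strand is position 93.
The reverse primer anneals to the top strand over positions 72–93, i.e. to AAGTATCTCTTCGTTGCTTTAT.
Its sequence written 5'→3' is the reverse complement: ATAAAGCAACGAAGAGATACTT.

5'-ATAAAGCAACGAAGAGATACTT-3'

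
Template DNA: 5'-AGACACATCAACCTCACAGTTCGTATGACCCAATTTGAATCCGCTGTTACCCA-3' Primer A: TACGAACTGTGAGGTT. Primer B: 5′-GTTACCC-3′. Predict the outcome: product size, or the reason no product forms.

No product — the primers' 3' ends point away from each other.

Primer A (TACGAACTGTGAGGTT) has reverse complement AACCTCACAGTTCGTA, which matches the top strand at positions 10–25; primer A anneals to the top strand there with its 3' end pointing upstream toward position 10.
Primer B (GTTACCC) matches the top strand directly at positions 46–52; it anneals to the bottom strand with its 3' end pointing downstream toward position 52.
The 3' ends diverge (primer A extends toward position 1, primer B toward position 53), so the primers never converge on a shared product.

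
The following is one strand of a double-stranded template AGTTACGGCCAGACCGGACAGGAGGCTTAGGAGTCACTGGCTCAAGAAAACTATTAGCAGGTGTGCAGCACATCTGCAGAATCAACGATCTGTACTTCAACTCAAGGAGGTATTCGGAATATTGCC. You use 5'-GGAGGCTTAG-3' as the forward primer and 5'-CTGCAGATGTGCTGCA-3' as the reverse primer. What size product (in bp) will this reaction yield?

59 bp

Forward primer GGAGGCTTAG is found on the top strand at positions 21–30.
Reverse complement of the reverse primer: TGCAGCACATCTGCAG. This occurs on the top strand at positions 64–79.
Product length = (reverse-primer end) − (forward-primer start) + 1 = 79 − 21 + 1 = 59 bp.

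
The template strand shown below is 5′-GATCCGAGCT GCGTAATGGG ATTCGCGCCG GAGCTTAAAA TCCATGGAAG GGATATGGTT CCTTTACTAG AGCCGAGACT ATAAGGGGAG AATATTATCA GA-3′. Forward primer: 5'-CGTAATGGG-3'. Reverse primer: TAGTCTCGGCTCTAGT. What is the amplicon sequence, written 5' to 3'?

5'-CGTAATGGGATTCGCGCCGGAGCTTAAAATCCATGGAAGGGATATGGTTCCTTTACTAGAGCCGAGACTA-3'

Scanning the template, CGTAATGGG occurs at positions 12–20; this primer anneals to the bottom strand there with its 3' end pointing downstream.
Taking the reverse complement of TAGTCTCGGCTCTAGT gives ACTAGAGCCGAGACTA, found at positions 66–81 on the template; the primer anneals here to the top strand with its 3' end pointing upstream.
The product is the template from position 12 through 81 (70 bp).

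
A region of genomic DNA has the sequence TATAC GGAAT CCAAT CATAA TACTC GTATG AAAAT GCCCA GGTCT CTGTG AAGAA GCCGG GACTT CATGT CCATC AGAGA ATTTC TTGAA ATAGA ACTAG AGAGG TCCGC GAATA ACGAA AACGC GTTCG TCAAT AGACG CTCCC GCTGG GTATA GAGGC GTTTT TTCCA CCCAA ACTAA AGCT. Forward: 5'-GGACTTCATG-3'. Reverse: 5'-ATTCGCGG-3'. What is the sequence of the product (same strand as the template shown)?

5'-GGACTTCATGTCCATCAGAGAATTTCTTGAAATAGAACTAGAGAGGTCCGCGAAT-3'

Forward primer GGACTTCATG is found on the top strand at positions 60–69.
Reverse complement of the reverse primer: CCGCGAAT. This occurs on the top strand at positions 107–114.
The product is the template from position 60 through 114 (55 bp).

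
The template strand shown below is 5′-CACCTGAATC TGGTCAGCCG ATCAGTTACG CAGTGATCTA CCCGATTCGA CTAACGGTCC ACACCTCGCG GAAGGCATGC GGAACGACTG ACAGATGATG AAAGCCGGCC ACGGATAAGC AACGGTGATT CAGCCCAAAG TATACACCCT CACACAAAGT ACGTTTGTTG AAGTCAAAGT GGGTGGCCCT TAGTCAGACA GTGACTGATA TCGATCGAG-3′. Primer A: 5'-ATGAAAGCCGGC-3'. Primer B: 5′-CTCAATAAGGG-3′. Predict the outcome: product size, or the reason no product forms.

No product — primer B has no binding site in the template.

Primer B (CTCAATAAGGG) does not match the top strand, and its reverse complement CCCTTATTGAG does not match either.
With no annealing site for primer B, no amplification occurs.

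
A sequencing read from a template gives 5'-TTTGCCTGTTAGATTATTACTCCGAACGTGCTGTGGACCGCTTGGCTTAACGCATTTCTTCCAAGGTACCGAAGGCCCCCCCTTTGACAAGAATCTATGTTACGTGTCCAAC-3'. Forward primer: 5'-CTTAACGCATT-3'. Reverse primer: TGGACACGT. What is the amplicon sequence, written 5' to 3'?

Forward primer CTTAACGCATT is found on the top strand at positions 46–56.
The reverse primer's reverse complement is ACGTGTCCA, which matches the template at positions 102–110.
The product is the template from position 46 through 110 (65 bp).

5'-CTTAACGCATTTCTTCCAAGGTACCGAAGGCCCCCCCTTTGACAAGAATCTATGTTACGTGTCCA-3'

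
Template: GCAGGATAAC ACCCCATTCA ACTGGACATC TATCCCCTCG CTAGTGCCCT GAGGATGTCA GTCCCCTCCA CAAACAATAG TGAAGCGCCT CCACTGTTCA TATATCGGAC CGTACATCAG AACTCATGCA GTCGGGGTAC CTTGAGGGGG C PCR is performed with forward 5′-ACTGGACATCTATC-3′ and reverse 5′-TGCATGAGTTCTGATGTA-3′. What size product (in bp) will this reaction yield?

110 bp

Forward primer ACTGGACATCTATC is found on the top strand at positions 21–34.
Taking the reverse complement of TGCATGAGTTCTGATGTA gives TACATCAGAACTCATGCA, found at positions 113–130 on the template; the primer anneals here to the top strand with its 3' end pointing upstream.
Product length = (reverse-primer end) − (forward-primer start) + 1 = 130 − 21 + 1 = 110 bp.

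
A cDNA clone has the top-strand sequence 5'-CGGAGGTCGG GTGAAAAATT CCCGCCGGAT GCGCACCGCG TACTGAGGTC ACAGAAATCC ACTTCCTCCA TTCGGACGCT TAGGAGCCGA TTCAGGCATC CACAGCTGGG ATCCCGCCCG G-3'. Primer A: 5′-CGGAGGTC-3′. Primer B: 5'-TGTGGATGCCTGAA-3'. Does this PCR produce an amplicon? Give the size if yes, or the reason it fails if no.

Yes — a 104 bp product.

Primer A (CGGAGGTC) matches the top strand at positions 1–8; it acts as a forward primer.
Primer B's reverse complement is TTCAGGCATCCACA, matching the top strand at positions 91–104; it acts as a reverse primer.
The 3' ends face each other across positions 1–104, giving a 104 bp product.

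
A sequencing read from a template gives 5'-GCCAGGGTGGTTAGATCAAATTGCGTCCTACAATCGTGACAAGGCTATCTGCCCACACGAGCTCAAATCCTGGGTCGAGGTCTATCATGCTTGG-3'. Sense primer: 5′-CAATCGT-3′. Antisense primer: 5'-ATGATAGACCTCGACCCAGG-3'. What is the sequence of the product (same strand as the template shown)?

The forward primer matches the template at positions 31–37.
The reverse primer's reverse complement is CCTGGGTCGAGGTCTATCAT, which matches the template at positions 69–88.
The product is the template from position 31 through 88 (58 bp).

5'-CAATCGTGACAAGGCTATCTGCCCACACGAGCTCAAATCCTGGGTCGAGGTCTATCAT-3'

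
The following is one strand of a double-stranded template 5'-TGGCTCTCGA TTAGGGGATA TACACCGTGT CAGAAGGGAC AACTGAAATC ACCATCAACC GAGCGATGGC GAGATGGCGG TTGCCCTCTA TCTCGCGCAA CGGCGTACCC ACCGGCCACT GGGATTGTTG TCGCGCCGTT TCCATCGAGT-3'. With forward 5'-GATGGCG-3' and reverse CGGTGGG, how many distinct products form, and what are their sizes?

Two products: 50 bp, 42 bp

The forward primer GATGGCG matches the top strand at positions 65–71, 73–79.
The reverse primer's reverse complement is CCCACCG, matching at positions 108–114.
Each forward site pairs with the reverse site to give a product ending at position 114: sizes 50, 42 bp.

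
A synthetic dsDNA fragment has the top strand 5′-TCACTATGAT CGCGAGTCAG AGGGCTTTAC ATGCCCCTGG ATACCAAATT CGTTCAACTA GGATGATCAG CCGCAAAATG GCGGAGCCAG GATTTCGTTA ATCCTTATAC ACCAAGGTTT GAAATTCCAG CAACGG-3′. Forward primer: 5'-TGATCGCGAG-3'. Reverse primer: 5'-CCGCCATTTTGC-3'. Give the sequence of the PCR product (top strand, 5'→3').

5'-TGATCGCGAGTCAGAGGGCTTTACATGCCCCTGGATACCAAATTCGTTCAACTAGGATGATCAGCCGCAAAATGGCGG-3'

Scanning the template, TGATCGCGAG occurs at positions 7–16; this primer anneals to the bottom strand there with its 3' end pointing downstream.
The reverse primer's reverse complement is GCAAAATGGCGG, which matches the template at positions 73–84.
The product is the template from position 7 through 84 (78 bp).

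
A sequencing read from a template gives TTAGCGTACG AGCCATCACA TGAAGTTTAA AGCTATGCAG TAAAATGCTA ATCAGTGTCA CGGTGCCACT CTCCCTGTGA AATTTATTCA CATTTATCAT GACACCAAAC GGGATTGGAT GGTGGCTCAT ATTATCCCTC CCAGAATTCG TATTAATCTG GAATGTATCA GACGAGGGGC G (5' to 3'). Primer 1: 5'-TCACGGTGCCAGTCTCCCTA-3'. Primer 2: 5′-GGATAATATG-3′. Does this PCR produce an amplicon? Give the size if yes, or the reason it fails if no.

Primer 1 (TCACGGTGCCAGTCTCCCTA) does not match the top strand, and its reverse complement TAGGGAGACTGGCACCGTGA does not match either.
With no annealing site for primer 1, no amplification occurs.

No product — primer 1 has no binding site in the template.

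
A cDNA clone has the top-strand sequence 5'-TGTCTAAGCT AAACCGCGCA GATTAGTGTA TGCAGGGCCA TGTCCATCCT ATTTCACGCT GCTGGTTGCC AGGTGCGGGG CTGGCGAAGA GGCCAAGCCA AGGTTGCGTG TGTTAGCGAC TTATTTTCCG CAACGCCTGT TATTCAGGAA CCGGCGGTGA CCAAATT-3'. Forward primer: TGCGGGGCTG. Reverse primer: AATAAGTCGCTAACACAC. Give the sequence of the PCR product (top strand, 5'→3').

Scanning the template, TGCGGGGCTG occurs at positions 74–83; this primer anneals to the bottom strand there with its 3' end pointing downstream.
Reverse complement of the reverse primer: GTGTGTTAGCGACTTATT. This occurs on the top strand at positions 108–125.
The product is the template from position 74 through 125 (52 bp).

5'-TGCGGGGCTGGCGAAGAGGCCAAGCCAAGGTTGCGTGTGTTAGCGACTTATT-3'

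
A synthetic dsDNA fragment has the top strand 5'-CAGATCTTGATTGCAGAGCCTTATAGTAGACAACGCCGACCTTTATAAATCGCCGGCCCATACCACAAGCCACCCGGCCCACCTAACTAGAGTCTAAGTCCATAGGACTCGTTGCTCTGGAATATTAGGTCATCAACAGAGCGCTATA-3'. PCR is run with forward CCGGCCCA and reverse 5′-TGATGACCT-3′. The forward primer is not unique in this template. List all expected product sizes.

83 bp, 62 bp

The forward primer CCGGCCCA matches the top strand at positions 53–60, 74–81.
The reverse primer's reverse complement is AGGTCATCA, matching at positions 127–135.
Each forward site pairs with the reverse site to give a product ending at position 135: sizes 83, 62 bp.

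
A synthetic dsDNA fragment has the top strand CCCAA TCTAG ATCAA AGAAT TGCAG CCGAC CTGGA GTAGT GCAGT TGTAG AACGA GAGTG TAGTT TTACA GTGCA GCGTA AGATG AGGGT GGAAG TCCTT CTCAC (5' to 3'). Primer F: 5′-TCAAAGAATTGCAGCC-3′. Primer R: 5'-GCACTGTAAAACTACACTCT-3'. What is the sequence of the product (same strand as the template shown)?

5'-TCAAAGAATTGCAGCCGACCTGGAGTAGTGCAGTTGTAGAACGAGAGTGTAGTTTTACAGTGC-3'

Scanning the template, TCAAAGAATTGCAGCC occurs at positions 12–27; this primer anneals to the bottom strand there with its 3' end pointing downstream.
Taking the reverse complement of GCACTGTAAAACTACACTCT gives AGAGTGTAGTTTTACAGTGC, found at positions 55–74 on the template; the primer anneals here to the top strand with its 3' end pointing upstream.
The product is the template from position 12 through 74 (63 bp).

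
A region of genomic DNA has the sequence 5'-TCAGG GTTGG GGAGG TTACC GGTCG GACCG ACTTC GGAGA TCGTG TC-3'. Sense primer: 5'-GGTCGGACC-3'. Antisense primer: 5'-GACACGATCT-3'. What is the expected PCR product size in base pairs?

Forward primer GGTCGGACC is found on the top strand at positions 21–29.
Reverse complement of the reverse primer: AGATCGTGTC. This occurs on the top strand at positions 38–47.
Product length = (reverse-primer end) − (forward-primer start) + 1 = 47 − 21 + 1 = 27 bp.

27 bp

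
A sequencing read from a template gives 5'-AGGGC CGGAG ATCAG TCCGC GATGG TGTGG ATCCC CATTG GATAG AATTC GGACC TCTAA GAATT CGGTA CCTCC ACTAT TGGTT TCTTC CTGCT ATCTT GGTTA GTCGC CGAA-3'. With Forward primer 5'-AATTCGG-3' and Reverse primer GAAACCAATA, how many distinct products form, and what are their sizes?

The forward primer AATTCGG matches the top strand at positions 46–52, 62–68.
The reverse primer's reverse complement is TATTGGTTTC, matching at positions 78–87.
Each forward site pairs with the reverse site to give a product ending at position 87: sizes 42, 26 bp.

Two products: 42 bp, 26 bp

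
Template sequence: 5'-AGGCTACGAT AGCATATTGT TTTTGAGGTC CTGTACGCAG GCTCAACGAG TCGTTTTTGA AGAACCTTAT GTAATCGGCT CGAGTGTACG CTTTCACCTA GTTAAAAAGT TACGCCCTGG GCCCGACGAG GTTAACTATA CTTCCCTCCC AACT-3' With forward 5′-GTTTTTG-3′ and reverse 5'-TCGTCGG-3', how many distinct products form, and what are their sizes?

The forward primer GTTTTTG matches the top strand at positions 19–25, 53–59.
The reverse primer's reverse complement is CCGACGA, matching at positions 123–129.
Each forward site pairs with the reverse site to give a product ending at position 129: sizes 111, 77 bp.

Two products: 111 bp, 77 bp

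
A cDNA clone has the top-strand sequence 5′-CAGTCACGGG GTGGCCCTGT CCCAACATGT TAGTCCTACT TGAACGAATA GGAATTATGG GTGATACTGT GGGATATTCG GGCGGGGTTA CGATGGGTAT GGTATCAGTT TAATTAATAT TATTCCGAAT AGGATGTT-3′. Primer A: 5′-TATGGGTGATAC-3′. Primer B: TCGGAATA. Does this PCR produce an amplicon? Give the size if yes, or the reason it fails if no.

Yes — a 73 bp product.

Primer A (TATGGGTGATAC) matches the top strand at positions 56–67; it acts as a forward primer.
Primer B's reverse complement is TATTCCGA, matching the top strand at positions 121–128; it acts as a reverse primer.
The 3' ends face each other across positions 56–128, giving a 73 bp product.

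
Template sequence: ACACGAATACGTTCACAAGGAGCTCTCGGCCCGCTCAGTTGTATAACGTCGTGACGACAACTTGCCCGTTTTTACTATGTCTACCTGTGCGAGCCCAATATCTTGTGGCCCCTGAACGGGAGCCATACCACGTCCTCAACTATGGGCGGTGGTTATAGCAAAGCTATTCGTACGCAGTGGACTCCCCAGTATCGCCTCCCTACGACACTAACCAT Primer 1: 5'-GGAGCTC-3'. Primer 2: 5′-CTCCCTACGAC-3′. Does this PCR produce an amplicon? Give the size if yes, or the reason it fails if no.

No product — both primers anneal to the same strand and extend in the same direction.

Primer 1 (GGAGCTC) matches the top strand at positions 19–25 (3' end points downstream).
Primer 2 (CTCCCTACGAC) also matches the top strand directly, at positions 196–206 — its reverse complement GTCGTAGGGAG is not present.
Both primers anneal to the bottom strand with 3' ends pointing the same way, so neither can prime synthesis back toward the other.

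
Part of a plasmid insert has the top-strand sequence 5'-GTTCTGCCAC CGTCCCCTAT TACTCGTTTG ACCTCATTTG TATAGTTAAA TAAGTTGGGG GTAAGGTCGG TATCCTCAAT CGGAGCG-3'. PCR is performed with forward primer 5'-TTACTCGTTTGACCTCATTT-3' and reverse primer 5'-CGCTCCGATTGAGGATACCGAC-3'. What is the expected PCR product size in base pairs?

Forward primer TTACTCGTTTGACCTCATTT is found on the top strand at positions 20–39.
Taking the reverse complement of CGCTCCGATTGAGGATACCGAC gives GTCGGTATCCTCAATCGGAGCG, found at positions 66–87 on the template; the primer anneals here to the top strand with its 3' end pointing upstream.
Product length = (reverse-primer end) − (forward-primer start) + 1 = 87 − 20 + 1 = 68 bp.

68 bp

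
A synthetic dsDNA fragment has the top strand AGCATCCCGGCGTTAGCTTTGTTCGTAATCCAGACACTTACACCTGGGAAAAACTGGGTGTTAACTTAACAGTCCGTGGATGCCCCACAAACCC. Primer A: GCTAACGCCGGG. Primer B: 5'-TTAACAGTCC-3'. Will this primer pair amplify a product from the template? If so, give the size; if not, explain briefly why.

No product — the primers' 3' ends point away from each other.

Primer A (GCTAACGCCGGG) has reverse complement CCCGGCGTTAGC, which matches the top strand at positions 6–17; primer A anneals to the top strand there with its 3' end pointing upstream toward position 6.
Primer B (TTAACAGTCC) matches the top strand directly at positions 66–75; it anneals to the bottom strand with its 3' end pointing downstream toward position 75.
The 3' ends diverge (primer A extends toward position 1, primer B toward position 94), so the primers never converge on a shared product.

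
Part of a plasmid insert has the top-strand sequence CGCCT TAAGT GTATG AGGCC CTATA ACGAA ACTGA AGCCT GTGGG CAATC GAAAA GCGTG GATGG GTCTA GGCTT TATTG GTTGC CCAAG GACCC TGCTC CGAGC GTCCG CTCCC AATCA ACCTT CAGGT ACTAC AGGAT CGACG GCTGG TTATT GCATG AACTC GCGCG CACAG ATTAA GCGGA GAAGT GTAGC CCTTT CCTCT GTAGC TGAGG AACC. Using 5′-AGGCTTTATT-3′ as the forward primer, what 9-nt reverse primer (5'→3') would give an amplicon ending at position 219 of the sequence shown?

5'-GGTTCCTCA-3'

The forward primer binds at positions 70–79; the product's 3' end on the top strand is position 219.
The reverse primer anneals to the top strand over positions 211–219, i.e. to TGAGGAACC.
Its sequence written 5'→3' is the reverse complement: GGTTCCTCA.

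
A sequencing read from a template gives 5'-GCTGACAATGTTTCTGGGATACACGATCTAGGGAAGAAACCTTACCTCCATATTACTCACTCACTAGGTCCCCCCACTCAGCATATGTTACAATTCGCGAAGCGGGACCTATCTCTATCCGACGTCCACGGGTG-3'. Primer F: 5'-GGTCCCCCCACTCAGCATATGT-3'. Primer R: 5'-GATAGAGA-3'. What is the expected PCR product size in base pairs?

53 bp

Scanning the template, GGTCCCCCCACTCAGCATATGT occurs at positions 67–88; this primer anneals to the bottom strand there with its 3' end pointing downstream.
Taking the reverse complement of GATAGAGA gives TCTCTATC, found at positions 112–119 on the template; the primer anneals here to the top strand with its 3' end pointing upstream.
The product runs from position 67 to position 119, so its length is 119 − 67 + 1 = 53 bp.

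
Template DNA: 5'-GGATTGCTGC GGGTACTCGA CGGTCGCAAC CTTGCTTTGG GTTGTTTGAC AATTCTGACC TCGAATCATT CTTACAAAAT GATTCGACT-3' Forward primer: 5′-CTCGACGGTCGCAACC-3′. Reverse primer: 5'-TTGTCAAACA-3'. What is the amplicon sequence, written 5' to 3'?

5'-CTCGACGGTCGCAACCTTGCTTTGGGTTGTTTGACAA-3'

The forward primer matches the template at positions 16–31.
Taking the reverse complement of TTGTCAAACA gives TGTTTGACAA, found at positions 43–52 on the template; the primer anneals here to the top strand with its 3' end pointing upstream.
The product is the template from position 16 through 52 (37 bp).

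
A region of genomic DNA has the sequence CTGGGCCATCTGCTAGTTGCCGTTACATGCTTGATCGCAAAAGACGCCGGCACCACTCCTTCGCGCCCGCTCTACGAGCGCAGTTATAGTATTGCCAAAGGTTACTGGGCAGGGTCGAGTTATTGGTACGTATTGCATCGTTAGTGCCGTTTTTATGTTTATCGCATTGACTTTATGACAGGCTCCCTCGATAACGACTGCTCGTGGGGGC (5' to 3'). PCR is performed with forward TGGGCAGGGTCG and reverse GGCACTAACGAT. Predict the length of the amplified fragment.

43 bp

The forward primer matches the template at positions 106–117.
Reverse complement of the reverse primer: ATCGTTAGTGCC. This occurs on the top strand at positions 137–148.
The product runs from position 106 to position 148, so its length is 148 − 106 + 1 = 43 bp.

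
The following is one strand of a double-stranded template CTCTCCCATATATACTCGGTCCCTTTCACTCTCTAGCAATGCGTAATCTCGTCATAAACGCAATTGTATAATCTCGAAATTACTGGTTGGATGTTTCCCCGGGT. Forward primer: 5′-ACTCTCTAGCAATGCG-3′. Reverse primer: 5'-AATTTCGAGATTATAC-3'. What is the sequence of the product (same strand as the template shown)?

Forward primer ACTCTCTAGCAATGCG is found on the top strand at positions 28–43.
Reverse complement of the reverse primer: GTATAATCTCGAAATT. This occurs on the top strand at positions 66–81.
The product is the template from position 28 through 81 (54 bp).

5'-ACTCTCTAGCAATGCGTAATCTCGTCATAAACGCAATTGTATAATCTCGAAATT-3'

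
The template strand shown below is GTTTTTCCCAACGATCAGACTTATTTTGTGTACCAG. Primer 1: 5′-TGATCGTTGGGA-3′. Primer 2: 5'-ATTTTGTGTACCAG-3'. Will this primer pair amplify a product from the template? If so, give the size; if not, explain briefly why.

No product — the primers' 3' ends point away from each other.

Primer 1 (TGATCGTTGGGA) has reverse complement TCCCAACGATCA, which matches the top strand at positions 6–17; primer 1 anneals to the top strand there with its 3' end pointing upstream toward position 6.
Primer 2 (ATTTTGTGTACCAG) matches the top strand directly at positions 23–36; it anneals to the bottom strand with its 3' end pointing downstream toward position 36.
The 3' ends diverge (primer 1 extends toward position 1, primer 2 toward position 36), so the primers never converge on a shared product.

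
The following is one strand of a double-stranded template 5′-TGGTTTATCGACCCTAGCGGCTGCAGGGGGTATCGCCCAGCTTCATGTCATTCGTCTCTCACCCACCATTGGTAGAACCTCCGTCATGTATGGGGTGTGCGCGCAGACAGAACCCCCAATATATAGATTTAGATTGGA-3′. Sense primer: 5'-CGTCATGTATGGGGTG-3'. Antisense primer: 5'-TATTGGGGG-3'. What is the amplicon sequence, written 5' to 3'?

5'-CGTCATGTATGGGGTGTGCGCGCAGACAGAACCCCCAATA-3'

Forward primer CGTCATGTATGGGGTG is found on the top strand at positions 82–97.
The reverse primer's reverse complement is CCCCCAATA, which matches the template at positions 113–121.
The product is the template from position 82 through 121 (40 bp).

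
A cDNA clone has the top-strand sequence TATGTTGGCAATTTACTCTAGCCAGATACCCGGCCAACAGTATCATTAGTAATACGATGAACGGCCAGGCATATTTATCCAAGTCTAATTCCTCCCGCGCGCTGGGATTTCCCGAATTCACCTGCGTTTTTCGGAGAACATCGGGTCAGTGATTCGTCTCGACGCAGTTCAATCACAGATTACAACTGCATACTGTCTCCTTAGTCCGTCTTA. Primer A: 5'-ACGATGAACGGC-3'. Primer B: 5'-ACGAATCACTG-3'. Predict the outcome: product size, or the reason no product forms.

Primer A (ACGATGAACGGC) matches the top strand at positions 54–65; it acts as a forward primer.
Primer B's reverse complement is CAGTGATTCGT, matching the top strand at positions 147–157; it acts as a reverse primer.
The 3' ends face each other across positions 54–157, giving a 104 bp product.

Yes — a 104 bp product.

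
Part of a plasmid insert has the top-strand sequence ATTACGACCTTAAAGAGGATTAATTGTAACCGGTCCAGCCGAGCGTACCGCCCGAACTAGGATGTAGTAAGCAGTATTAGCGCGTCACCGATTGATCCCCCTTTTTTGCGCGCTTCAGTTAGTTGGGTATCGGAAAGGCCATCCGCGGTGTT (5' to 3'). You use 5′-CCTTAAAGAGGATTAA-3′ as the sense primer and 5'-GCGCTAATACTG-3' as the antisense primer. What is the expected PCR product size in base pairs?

Forward primer CCTTAAAGAGGATTAA is found on the top strand at positions 8–23.
Reverse complement of the reverse primer: CAGTATTAGCGC. This occurs on the top strand at positions 72–83.
The product runs from position 8 to position 83, so its length is 83 − 8 + 1 = 76 bp.

76 bp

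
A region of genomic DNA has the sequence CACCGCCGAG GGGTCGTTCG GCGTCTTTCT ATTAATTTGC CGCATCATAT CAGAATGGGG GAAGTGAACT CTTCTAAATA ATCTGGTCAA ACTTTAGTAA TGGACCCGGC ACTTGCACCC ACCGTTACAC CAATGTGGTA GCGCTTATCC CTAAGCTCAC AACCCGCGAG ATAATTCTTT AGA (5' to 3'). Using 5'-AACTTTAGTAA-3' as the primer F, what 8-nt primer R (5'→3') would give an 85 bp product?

The forward primer binds at positions 90–100, so an 85 bp product ends at position 90 + 85 − 1 = 174.
The reverse primer anneals to the top strand over positions 167–174, i.e. to CGAGATAA.
Its sequence written 5'→3' is the reverse complement: TTATCTCG.

5'-TTATCTCG-3'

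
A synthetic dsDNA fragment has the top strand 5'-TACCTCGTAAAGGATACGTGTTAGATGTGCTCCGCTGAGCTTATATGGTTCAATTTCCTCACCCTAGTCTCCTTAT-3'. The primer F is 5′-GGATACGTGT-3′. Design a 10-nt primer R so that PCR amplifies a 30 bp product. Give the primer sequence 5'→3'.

5'-AGCTCAGCGG-3'

The forward primer binds at positions 12–21, so a 30 bp product ends at position 12 + 30 − 1 = 41.
The reverse primer anneals to the top strand over positions 32–41, i.e. to CCGCTGAGCT.
Its sequence written 5'→3' is the reverse complement: AGCTCAGCGG.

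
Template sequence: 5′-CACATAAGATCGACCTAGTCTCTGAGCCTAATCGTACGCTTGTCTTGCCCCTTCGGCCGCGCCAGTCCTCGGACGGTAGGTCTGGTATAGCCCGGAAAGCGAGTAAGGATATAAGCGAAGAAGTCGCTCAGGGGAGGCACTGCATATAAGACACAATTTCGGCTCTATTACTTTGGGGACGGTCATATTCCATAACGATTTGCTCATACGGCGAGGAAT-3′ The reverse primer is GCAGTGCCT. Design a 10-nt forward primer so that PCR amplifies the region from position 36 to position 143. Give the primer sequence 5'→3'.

The reverse primer's reverse complement AGGCACTGC matches the template at positions 135–143; the product starts at position 36.
The forward primer is identical to the top strand over positions 36–45: ACGCTTGTCT.

5'-ACGCTTGTCT-3'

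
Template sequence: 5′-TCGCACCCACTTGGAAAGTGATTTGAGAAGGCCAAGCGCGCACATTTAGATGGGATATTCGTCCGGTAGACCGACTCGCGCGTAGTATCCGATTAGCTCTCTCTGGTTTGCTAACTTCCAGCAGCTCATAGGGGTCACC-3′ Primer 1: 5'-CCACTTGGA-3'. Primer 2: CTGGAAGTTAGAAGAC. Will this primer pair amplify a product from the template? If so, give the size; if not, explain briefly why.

No product — primer 2 has no binding site in the template.

Primer 2 (CTGGAAGTTAGAAGAC) does not match the top strand, and its reverse complement GTCTTCTAACTTCCAG does not match either.
With no annealing site for primer 2, no amplification occurs.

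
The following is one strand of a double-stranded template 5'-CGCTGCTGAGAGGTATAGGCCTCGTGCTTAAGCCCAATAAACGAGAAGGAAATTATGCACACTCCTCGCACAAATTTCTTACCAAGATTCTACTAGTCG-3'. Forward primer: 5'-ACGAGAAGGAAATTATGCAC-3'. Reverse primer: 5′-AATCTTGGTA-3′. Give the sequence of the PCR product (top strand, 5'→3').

The forward primer matches the template at positions 41–60.
Reverse complement of the reverse primer: TACCAAGATT. This occurs on the top strand at positions 80–89.
The product is the template from position 41 through 89 (49 bp).

5'-ACGAGAAGGAAATTATGCACACTCCTCGCACAAATTTCTTACCAAGATT-3'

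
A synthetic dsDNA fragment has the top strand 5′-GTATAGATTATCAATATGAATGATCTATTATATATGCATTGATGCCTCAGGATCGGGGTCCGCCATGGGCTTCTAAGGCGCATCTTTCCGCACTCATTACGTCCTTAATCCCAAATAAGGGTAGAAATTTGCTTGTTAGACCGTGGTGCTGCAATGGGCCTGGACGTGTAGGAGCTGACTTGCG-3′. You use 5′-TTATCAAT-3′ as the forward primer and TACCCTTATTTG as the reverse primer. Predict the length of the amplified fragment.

116 bp

The forward primer matches the template at positions 8–15.
Taking the reverse complement of TACCCTTATTTG gives CAAATAAGGGTA, found at positions 112–123 on the template; the primer anneals here to the top strand with its 3' end pointing upstream.
The product runs from position 8 to position 123, so its length is 123 − 8 + 1 = 116 bp.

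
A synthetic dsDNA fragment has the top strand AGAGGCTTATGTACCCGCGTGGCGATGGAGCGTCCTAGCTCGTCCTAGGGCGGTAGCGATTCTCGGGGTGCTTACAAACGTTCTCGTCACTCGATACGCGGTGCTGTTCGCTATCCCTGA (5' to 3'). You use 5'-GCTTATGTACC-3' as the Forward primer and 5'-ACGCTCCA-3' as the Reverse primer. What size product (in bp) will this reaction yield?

The forward primer matches the template at positions 5–15.
Reverse complement of the reverse primer: TGGAGCGT. This occurs on the top strand at positions 26–33.
Product length = (reverse-primer end) − (forward-primer start) + 1 = 33 − 5 + 1 = 29 bp.

29 bp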